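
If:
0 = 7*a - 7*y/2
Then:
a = y/2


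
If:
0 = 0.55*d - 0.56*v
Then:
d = 1.01818181818182*v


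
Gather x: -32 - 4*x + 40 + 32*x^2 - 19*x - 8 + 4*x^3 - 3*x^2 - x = 4*x^3 + 29*x^2 - 24*x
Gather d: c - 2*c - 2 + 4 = 2 - c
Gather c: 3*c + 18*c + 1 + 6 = 21*c + 7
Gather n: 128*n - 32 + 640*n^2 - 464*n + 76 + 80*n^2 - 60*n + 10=720*n^2 - 396*n + 54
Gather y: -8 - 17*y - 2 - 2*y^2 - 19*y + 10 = -2*y^2 - 36*y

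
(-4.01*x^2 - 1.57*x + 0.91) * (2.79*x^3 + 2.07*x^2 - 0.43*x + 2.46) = -11.1879*x^5 - 12.681*x^4 + 1.0133*x^3 - 7.3058*x^2 - 4.2535*x + 2.2386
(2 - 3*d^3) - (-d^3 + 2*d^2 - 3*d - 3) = -2*d^3 - 2*d^2 + 3*d + 5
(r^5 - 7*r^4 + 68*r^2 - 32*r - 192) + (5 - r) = r^5 - 7*r^4 + 68*r^2 - 33*r - 187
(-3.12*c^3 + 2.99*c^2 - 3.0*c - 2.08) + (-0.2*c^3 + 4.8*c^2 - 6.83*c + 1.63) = -3.32*c^3 + 7.79*c^2 - 9.83*c - 0.45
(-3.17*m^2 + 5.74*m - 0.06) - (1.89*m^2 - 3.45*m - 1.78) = -5.06*m^2 + 9.19*m + 1.72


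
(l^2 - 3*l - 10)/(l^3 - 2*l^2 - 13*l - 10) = 1/(l + 1)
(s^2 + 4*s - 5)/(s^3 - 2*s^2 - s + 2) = (s + 5)/(s^2 - s - 2)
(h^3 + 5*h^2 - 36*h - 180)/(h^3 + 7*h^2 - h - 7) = (h^3 + 5*h^2 - 36*h - 180)/(h^3 + 7*h^2 - h - 7)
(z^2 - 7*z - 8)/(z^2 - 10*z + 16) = (z + 1)/(z - 2)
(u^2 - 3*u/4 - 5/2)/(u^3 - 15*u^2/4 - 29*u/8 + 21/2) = 2*(4*u^2 - 3*u - 10)/(8*u^3 - 30*u^2 - 29*u + 84)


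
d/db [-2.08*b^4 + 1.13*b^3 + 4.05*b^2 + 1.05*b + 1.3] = -8.32*b^3 + 3.39*b^2 + 8.1*b + 1.05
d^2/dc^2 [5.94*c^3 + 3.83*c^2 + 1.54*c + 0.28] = 35.64*c + 7.66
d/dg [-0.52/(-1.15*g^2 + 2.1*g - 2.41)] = (1.092 - 1.196*g)/(1.15*g^2 - 2.1*g + 2.41)^2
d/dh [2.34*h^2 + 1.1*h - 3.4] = 4.68*h + 1.1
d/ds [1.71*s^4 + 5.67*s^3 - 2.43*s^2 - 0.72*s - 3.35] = 6.84*s^3 + 17.01*s^2 - 4.86*s - 0.72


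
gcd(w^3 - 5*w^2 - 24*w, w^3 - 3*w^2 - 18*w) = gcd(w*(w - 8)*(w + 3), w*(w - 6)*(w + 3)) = w^2 + 3*w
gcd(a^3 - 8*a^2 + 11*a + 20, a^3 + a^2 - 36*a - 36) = a + 1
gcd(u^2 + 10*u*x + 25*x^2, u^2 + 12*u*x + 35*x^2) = u + 5*x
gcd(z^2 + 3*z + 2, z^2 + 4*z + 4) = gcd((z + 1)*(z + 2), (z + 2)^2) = z + 2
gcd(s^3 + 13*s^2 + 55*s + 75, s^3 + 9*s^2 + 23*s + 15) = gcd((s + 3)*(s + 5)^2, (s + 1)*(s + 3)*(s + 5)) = s^2 + 8*s + 15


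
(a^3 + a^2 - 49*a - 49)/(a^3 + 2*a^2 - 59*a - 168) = (a^2 - 6*a - 7)/(a^2 - 5*a - 24)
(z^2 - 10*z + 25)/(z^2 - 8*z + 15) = (z - 5)/(z - 3)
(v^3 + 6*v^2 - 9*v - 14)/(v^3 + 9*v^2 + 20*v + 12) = (v^2 + 5*v - 14)/(v^2 + 8*v + 12)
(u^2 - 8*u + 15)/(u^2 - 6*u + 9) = (u - 5)/(u - 3)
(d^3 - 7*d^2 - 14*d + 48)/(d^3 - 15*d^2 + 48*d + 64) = (d^2 + d - 6)/(d^2 - 7*d - 8)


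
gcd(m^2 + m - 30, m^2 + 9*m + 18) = m + 6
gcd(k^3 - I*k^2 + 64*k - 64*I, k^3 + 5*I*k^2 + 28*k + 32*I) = k + 8*I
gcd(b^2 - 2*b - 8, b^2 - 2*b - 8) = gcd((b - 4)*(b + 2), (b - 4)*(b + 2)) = b^2 - 2*b - 8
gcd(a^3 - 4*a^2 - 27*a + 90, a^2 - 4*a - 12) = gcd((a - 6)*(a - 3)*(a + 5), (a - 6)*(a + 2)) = a - 6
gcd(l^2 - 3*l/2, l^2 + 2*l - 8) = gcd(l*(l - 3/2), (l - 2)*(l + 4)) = 1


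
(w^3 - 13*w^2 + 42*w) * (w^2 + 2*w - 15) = w^5 - 11*w^4 + w^3 + 279*w^2 - 630*w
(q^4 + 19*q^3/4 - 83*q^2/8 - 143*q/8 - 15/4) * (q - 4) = q^5 + 3*q^4/4 - 235*q^3/8 + 189*q^2/8 + 271*q/4 + 15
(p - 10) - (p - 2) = -8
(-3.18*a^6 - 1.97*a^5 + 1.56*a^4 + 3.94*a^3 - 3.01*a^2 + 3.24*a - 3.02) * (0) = 0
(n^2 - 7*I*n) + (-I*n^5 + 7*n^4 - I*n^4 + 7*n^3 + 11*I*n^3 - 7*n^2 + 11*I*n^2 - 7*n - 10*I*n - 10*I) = -I*n^5 + 7*n^4 - I*n^4 + 7*n^3 + 11*I*n^3 - 6*n^2 + 11*I*n^2 - 7*n - 17*I*n - 10*I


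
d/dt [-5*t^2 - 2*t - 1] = -10*t - 2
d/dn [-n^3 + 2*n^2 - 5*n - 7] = -3*n^2 + 4*n - 5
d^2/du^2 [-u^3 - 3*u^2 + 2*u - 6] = -6*u - 6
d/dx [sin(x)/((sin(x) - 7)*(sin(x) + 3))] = (cos(x)^2 - 22)*cos(x)/((sin(x) - 7)^2*(sin(x) + 3)^2)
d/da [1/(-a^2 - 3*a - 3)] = (2*a + 3)/(a^2 + 3*a + 3)^2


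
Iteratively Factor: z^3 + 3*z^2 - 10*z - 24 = (z + 2)*(z^2 + z - 12) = (z - 3)*(z + 2)*(z + 4)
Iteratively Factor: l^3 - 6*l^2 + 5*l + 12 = (l - 3)*(l^2 - 3*l - 4) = (l - 4)*(l - 3)*(l + 1)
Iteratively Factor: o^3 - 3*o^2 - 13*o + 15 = (o + 3)*(o^2 - 6*o + 5) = (o - 5)*(o + 3)*(o - 1)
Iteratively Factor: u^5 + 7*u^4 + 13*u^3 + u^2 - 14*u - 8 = (u + 1)*(u^4 + 6*u^3 + 7*u^2 - 6*u - 8) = (u - 1)*(u + 1)*(u^3 + 7*u^2 + 14*u + 8) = (u - 1)*(u + 1)*(u + 2)*(u^2 + 5*u + 4) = (u - 1)*(u + 1)*(u + 2)*(u + 4)*(u + 1)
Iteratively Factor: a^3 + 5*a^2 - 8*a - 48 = (a - 3)*(a^2 + 8*a + 16) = (a - 3)*(a + 4)*(a + 4)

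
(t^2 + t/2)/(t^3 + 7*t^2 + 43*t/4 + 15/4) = 2*t/(2*t^2 + 13*t + 15)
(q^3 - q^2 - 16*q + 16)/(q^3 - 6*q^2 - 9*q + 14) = (q^2 - 16)/(q^2 - 5*q - 14)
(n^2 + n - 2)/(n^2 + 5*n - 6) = (n + 2)/(n + 6)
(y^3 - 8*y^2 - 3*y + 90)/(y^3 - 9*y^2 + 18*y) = (y^2 - 2*y - 15)/(y*(y - 3))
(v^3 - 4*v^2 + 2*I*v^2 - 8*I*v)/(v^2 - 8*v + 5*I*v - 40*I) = v*(v^2 + 2*v*(-2 + I) - 8*I)/(v^2 + v*(-8 + 5*I) - 40*I)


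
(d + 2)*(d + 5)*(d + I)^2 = d^4 + 7*d^3 + 2*I*d^3 + 9*d^2 + 14*I*d^2 - 7*d + 20*I*d - 10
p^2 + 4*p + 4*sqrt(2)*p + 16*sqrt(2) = (p + 4)*(p + 4*sqrt(2))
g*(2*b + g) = 2*b*g + g^2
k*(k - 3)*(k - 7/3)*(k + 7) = k^4 + 5*k^3/3 - 91*k^2/3 + 49*k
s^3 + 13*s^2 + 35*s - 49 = (s - 1)*(s + 7)^2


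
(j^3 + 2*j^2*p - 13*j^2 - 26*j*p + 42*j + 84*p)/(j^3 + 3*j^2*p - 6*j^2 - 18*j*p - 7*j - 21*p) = (j^2 + 2*j*p - 6*j - 12*p)/(j^2 + 3*j*p + j + 3*p)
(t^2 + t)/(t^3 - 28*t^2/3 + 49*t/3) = 3*(t + 1)/(3*t^2 - 28*t + 49)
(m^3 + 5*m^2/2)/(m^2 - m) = m*(2*m + 5)/(2*(m - 1))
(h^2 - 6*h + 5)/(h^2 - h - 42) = (-h^2 + 6*h - 5)/(-h^2 + h + 42)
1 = 1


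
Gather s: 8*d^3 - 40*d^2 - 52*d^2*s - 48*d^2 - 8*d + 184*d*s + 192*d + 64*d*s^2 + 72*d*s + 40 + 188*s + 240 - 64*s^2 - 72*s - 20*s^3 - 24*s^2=8*d^3 - 88*d^2 + 184*d - 20*s^3 + s^2*(64*d - 88) + s*(-52*d^2 + 256*d + 116) + 280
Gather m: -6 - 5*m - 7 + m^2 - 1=m^2 - 5*m - 14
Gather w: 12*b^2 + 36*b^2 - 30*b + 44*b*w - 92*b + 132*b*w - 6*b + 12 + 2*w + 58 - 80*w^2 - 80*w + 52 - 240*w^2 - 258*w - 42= 48*b^2 - 128*b - 320*w^2 + w*(176*b - 336) + 80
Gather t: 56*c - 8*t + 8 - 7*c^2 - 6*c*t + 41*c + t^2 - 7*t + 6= -7*c^2 + 97*c + t^2 + t*(-6*c - 15) + 14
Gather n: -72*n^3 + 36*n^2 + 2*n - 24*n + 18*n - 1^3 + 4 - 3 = -72*n^3 + 36*n^2 - 4*n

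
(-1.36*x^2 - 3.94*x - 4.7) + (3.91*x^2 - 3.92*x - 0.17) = 2.55*x^2 - 7.86*x - 4.87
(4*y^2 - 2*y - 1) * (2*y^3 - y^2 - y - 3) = 8*y^5 - 8*y^4 - 4*y^3 - 9*y^2 + 7*y + 3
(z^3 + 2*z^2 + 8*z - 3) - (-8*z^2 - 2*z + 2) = z^3 + 10*z^2 + 10*z - 5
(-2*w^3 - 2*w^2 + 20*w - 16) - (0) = -2*w^3 - 2*w^2 + 20*w - 16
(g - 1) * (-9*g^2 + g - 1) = -9*g^3 + 10*g^2 - 2*g + 1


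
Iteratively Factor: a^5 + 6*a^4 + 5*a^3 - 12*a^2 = (a + 3)*(a^4 + 3*a^3 - 4*a^2) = (a - 1)*(a + 3)*(a^3 + 4*a^2) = a*(a - 1)*(a + 3)*(a^2 + 4*a) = a^2*(a - 1)*(a + 3)*(a + 4)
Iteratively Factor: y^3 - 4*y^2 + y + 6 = (y + 1)*(y^2 - 5*y + 6) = (y - 2)*(y + 1)*(y - 3)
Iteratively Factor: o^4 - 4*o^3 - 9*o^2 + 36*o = (o - 3)*(o^3 - o^2 - 12*o) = (o - 4)*(o - 3)*(o^2 + 3*o) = (o - 4)*(o - 3)*(o + 3)*(o)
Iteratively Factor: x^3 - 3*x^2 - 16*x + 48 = (x - 4)*(x^2 + x - 12) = (x - 4)*(x - 3)*(x + 4)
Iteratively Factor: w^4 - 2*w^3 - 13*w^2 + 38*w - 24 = (w - 2)*(w^3 - 13*w + 12) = (w - 2)*(w + 4)*(w^2 - 4*w + 3) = (w - 2)*(w - 1)*(w + 4)*(w - 3)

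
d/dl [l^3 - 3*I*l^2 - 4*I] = 3*l*(l - 2*I)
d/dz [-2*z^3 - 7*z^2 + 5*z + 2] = -6*z^2 - 14*z + 5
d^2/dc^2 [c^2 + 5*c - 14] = 2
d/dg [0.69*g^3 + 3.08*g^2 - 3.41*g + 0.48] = 2.07*g^2 + 6.16*g - 3.41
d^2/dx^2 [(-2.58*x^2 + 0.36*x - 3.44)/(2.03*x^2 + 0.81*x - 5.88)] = (1.4210854715202e-14*x^4 + 11.451636*x^3 - 269.830848*x^2 - 8.155728*x - 261.611088)/(8.365427*x^6 + 10.013787*x^5 - 68.697027*x^4 - 57.479463*x^3 + 198.984492*x^2 + 84.015792*x - 203.297472)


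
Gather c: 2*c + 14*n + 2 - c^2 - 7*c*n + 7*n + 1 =-c^2 + c*(2 - 7*n) + 21*n + 3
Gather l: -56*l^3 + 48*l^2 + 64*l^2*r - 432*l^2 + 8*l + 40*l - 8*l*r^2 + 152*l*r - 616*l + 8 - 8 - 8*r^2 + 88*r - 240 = -56*l^3 + l^2*(64*r - 384) + l*(-8*r^2 + 152*r - 568) - 8*r^2 + 88*r - 240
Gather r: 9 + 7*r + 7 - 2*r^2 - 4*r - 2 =-2*r^2 + 3*r + 14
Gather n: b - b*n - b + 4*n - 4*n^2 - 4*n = -b*n - 4*n^2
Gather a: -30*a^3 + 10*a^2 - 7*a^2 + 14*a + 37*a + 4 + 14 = -30*a^3 + 3*a^2 + 51*a + 18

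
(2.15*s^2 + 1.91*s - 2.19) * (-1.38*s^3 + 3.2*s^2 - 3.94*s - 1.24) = -2.967*s^5 + 4.2442*s^4 + 0.6632*s^3 - 17.1994*s^2 + 6.2602*s + 2.7156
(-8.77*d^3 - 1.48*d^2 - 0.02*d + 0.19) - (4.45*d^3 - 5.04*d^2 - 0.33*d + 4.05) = -13.22*d^3 + 3.56*d^2 + 0.31*d - 3.86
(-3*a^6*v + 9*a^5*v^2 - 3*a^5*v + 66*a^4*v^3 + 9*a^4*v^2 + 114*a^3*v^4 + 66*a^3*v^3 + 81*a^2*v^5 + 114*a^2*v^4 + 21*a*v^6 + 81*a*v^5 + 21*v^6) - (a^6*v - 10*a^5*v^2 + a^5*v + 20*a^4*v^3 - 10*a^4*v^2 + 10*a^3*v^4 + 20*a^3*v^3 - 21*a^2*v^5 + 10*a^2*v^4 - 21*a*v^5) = -4*a^6*v + 19*a^5*v^2 - 4*a^5*v + 46*a^4*v^3 + 19*a^4*v^2 + 104*a^3*v^4 + 46*a^3*v^3 + 102*a^2*v^5 + 104*a^2*v^4 + 21*a*v^6 + 102*a*v^5 + 21*v^6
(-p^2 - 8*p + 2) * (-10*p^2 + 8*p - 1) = 10*p^4 + 72*p^3 - 83*p^2 + 24*p - 2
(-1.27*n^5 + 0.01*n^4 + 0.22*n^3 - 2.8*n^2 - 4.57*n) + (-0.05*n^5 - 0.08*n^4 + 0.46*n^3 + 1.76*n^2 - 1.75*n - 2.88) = -1.32*n^5 - 0.07*n^4 + 0.68*n^3 - 1.04*n^2 - 6.32*n - 2.88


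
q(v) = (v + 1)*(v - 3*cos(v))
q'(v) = v + (v + 1)*(3*sin(v) + 1) - 3*cos(v)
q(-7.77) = 54.31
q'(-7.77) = 5.45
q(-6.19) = 47.63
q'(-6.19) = -15.82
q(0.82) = -2.23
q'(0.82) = 4.59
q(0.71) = -2.68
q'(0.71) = 3.49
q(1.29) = 1.05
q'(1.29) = 9.35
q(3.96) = 29.81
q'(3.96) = 0.11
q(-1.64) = 0.92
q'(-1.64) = -0.16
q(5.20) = 23.53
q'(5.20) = -6.44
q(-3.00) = 0.06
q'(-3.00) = -1.18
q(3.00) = 23.88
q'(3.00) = 11.66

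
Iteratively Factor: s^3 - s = (s + 1)*(s^2 - s) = (s - 1)*(s + 1)*(s)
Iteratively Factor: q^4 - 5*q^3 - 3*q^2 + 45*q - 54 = (q - 3)*(q^3 - 2*q^2 - 9*q + 18) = (q - 3)*(q + 3)*(q^2 - 5*q + 6) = (q - 3)*(q - 2)*(q + 3)*(q - 3)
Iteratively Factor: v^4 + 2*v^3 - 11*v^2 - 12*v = (v - 3)*(v^3 + 5*v^2 + 4*v) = (v - 3)*(v + 4)*(v^2 + v) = (v - 3)*(v + 1)*(v + 4)*(v)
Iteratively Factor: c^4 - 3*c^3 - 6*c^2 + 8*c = (c - 4)*(c^3 + c^2 - 2*c) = c*(c - 4)*(c^2 + c - 2) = c*(c - 4)*(c - 1)*(c + 2)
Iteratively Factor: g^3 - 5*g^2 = (g - 5)*(g^2) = g*(g - 5)*(g)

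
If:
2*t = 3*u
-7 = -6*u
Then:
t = 7/4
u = 7/6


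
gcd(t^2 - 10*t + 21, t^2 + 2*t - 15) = t - 3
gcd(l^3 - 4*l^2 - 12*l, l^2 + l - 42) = l - 6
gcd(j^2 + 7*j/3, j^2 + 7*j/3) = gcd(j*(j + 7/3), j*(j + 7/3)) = j^2 + 7*j/3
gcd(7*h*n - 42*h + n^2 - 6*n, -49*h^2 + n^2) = 7*h + n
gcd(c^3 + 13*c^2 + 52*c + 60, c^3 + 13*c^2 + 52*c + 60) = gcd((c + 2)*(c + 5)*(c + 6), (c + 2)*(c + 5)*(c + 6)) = c^3 + 13*c^2 + 52*c + 60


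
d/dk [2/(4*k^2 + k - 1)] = 2*(-8*k - 1)/(4*k^2 + k - 1)^2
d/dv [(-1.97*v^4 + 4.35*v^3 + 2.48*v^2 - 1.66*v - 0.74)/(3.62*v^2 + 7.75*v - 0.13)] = (-14.2628*v^5 - 30.0555*v^4 + 68.4494*v^3 + 23.5327*v^2 + 4.7128*v + 5.9508)/(13.1044*v^4 + 56.11*v^3 + 59.1213*v^2 - 2.015*v + 0.0169)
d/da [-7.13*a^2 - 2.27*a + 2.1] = -14.26*a - 2.27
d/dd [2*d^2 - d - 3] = 4*d - 1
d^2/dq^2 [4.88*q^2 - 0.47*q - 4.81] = 9.76000000000000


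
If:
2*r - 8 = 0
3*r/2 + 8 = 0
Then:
No Solution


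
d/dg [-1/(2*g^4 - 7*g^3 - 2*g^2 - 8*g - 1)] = (8*g^3 - 21*g^2 - 4*g - 8)/(-2*g^4 + 7*g^3 + 2*g^2 + 8*g + 1)^2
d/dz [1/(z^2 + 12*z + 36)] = 2*(-z - 6)/(z^2 + 12*z + 36)^2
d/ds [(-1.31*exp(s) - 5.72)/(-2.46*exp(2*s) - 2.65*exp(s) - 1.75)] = (-(1.31*exp(s) + 5.72)*(4.92*exp(s) + 2.65) + 3.2226*exp(2*s) + 3.4715*exp(s) + 2.2925)*exp(s)/(2.46*exp(2*s) + 2.65*exp(s) + 1.75)^2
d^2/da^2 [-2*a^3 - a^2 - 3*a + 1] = -12*a - 2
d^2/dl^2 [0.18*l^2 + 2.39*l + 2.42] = 0.360000000000000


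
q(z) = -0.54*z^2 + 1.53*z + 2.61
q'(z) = 1.53 - 1.08*z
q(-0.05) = 2.53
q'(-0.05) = 1.58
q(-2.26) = -3.61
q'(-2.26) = 3.97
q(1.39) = 3.69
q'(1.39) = 0.03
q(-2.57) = -4.89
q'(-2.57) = 4.31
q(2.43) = 3.14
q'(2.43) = -1.09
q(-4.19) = -13.28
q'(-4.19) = 6.06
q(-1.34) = -0.41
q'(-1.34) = 2.98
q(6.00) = -7.65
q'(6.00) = -4.95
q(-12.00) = -93.51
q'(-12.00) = 14.49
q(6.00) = -7.65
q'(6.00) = -4.95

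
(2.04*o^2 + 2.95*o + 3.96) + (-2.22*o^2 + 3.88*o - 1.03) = -0.18*o^2 + 6.83*o + 2.93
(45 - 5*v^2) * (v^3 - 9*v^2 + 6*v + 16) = -5*v^5 + 45*v^4 + 15*v^3 - 485*v^2 + 270*v + 720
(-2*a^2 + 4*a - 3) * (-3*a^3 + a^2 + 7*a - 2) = 6*a^5 - 14*a^4 - a^3 + 29*a^2 - 29*a + 6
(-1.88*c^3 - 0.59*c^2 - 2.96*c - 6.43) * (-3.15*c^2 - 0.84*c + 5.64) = 5.922*c^5 + 3.4377*c^4 - 0.7836*c^3 + 19.4133*c^2 - 11.2932*c - 36.2652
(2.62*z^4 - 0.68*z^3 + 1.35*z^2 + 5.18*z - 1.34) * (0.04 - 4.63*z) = -12.1306*z^5 + 3.2532*z^4 - 6.2777*z^3 - 23.9294*z^2 + 6.4114*z - 0.0536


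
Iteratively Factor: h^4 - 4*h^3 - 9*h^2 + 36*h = (h)*(h^3 - 4*h^2 - 9*h + 36) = h*(h - 3)*(h^2 - h - 12) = h*(h - 4)*(h - 3)*(h + 3)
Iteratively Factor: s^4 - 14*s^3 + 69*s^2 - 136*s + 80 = (s - 4)*(s^3 - 10*s^2 + 29*s - 20) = (s - 4)^2*(s^2 - 6*s + 5) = (s - 5)*(s - 4)^2*(s - 1)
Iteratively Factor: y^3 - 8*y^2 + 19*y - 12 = (y - 1)*(y^2 - 7*y + 12) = (y - 3)*(y - 1)*(y - 4)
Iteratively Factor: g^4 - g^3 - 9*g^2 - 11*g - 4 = (g + 1)*(g^3 - 2*g^2 - 7*g - 4) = (g + 1)^2*(g^2 - 3*g - 4) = (g + 1)^3*(g - 4)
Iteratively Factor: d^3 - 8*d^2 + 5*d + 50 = (d + 2)*(d^2 - 10*d + 25) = (d - 5)*(d + 2)*(d - 5)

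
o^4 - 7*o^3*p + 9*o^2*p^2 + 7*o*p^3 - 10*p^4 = (o - 5*p)*(o - 2*p)*(o - p)*(o + p)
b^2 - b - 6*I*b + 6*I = (b - 1)*(b - 6*I)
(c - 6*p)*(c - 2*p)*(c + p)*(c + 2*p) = c^4 - 5*c^3*p - 10*c^2*p^2 + 20*c*p^3 + 24*p^4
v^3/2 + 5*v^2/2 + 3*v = v*(v/2 + 1)*(v + 3)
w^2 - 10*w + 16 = (w - 8)*(w - 2)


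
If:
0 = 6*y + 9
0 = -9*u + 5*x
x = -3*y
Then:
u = 5/2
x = 9/2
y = -3/2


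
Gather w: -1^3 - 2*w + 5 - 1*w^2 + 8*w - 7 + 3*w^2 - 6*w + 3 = 2*w^2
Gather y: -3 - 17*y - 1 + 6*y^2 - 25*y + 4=6*y^2 - 42*y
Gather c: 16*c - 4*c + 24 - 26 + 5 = 12*c + 3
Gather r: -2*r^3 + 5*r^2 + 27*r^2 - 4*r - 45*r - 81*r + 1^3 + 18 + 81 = -2*r^3 + 32*r^2 - 130*r + 100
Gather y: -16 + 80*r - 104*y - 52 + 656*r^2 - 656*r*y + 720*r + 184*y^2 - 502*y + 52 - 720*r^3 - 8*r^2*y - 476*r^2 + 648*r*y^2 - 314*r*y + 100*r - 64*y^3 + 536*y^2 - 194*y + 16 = -720*r^3 + 180*r^2 + 900*r - 64*y^3 + y^2*(648*r + 720) + y*(-8*r^2 - 970*r - 800)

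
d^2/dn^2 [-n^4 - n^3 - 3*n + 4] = 6*n*(-2*n - 1)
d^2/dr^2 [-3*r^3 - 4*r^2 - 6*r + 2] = -18*r - 8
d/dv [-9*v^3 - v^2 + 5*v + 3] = -27*v^2 - 2*v + 5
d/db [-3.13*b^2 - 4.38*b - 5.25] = -6.26*b - 4.38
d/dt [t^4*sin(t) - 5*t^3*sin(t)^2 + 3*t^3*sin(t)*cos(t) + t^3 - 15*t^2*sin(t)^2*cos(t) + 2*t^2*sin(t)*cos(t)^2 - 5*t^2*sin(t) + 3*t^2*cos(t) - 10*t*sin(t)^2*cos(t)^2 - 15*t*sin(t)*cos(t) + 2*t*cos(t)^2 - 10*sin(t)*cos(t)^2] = t^4*cos(t) + 4*t^3*sin(t) - 5*t^3*sin(2*t) + 3*t^3*cos(2*t) + 3*t^2*sin(t)/4 + 9*t^2*sin(2*t)/2 - 45*t^2*sin(3*t)/4 - 9*t^2*cos(t)/2 + 15*t^2*cos(2*t)/2 + 3*t^2*cos(3*t)/2 - 9*t^2/2 - 3*t*sin(t) - 2*t*sin(2*t) + t*sin(3*t) - 5*t*sin(4*t) - 15*t*cos(t)/2 - 15*t*cos(2*t) + 15*t*cos(3*t)/2 + 6*sqrt(2)*t*cos(t + pi/4) - 15*sin(2*t)/2 - 5*cos(t)/2 + 5*cos(2*t)^2/2 + cos(2*t) - 15*cos(3*t)/2 - 3/2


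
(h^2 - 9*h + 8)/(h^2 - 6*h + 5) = (h - 8)/(h - 5)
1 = 1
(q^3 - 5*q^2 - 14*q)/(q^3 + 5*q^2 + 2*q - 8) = q*(q - 7)/(q^2 + 3*q - 4)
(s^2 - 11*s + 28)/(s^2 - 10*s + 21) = (s - 4)/(s - 3)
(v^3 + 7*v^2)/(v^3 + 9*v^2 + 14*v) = v/(v + 2)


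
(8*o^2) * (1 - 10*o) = -80*o^3 + 8*o^2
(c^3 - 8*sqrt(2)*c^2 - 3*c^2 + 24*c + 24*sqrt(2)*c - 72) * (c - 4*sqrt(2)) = c^4 - 12*sqrt(2)*c^3 - 3*c^3 + 36*sqrt(2)*c^2 + 88*c^2 - 264*c - 96*sqrt(2)*c + 288*sqrt(2)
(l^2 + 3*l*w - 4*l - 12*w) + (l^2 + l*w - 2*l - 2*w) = 2*l^2 + 4*l*w - 6*l - 14*w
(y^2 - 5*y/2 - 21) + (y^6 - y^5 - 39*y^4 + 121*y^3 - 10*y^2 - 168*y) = y^6 - y^5 - 39*y^4 + 121*y^3 - 9*y^2 - 341*y/2 - 21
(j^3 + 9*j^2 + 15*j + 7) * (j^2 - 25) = j^5 + 9*j^4 - 10*j^3 - 218*j^2 - 375*j - 175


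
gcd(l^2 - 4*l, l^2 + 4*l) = l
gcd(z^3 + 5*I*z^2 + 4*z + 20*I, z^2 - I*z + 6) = z + 2*I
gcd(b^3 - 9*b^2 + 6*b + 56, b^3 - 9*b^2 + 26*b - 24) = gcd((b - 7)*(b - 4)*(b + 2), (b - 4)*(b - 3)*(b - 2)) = b - 4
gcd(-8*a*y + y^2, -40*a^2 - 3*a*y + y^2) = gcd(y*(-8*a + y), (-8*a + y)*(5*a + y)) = -8*a + y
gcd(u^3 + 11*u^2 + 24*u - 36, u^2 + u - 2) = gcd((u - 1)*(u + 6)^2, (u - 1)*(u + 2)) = u - 1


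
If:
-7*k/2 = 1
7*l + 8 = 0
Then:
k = -2/7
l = -8/7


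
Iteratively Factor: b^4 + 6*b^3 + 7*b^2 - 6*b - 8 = (b + 2)*(b^3 + 4*b^2 - b - 4) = (b + 2)*(b + 4)*(b^2 - 1) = (b - 1)*(b + 2)*(b + 4)*(b + 1)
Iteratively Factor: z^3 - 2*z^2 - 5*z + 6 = (z + 2)*(z^2 - 4*z + 3) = (z - 3)*(z + 2)*(z - 1)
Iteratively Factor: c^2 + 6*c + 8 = (c + 4)*(c + 2)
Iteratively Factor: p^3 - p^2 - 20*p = (p)*(p^2 - p - 20) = p*(p + 4)*(p - 5)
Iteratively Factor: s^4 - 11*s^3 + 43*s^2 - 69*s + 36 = (s - 3)*(s^3 - 8*s^2 + 19*s - 12) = (s - 3)^2*(s^2 - 5*s + 4) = (s - 4)*(s - 3)^2*(s - 1)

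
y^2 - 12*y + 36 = (y - 6)^2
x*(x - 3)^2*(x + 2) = x^4 - 4*x^3 - 3*x^2 + 18*x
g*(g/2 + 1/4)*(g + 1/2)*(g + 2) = g^4/2 + 3*g^3/2 + 9*g^2/8 + g/4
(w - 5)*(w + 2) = w^2 - 3*w - 10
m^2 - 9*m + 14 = (m - 7)*(m - 2)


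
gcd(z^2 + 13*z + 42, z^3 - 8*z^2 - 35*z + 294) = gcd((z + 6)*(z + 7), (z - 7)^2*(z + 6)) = z + 6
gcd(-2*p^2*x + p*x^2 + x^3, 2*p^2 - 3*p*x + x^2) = -p + x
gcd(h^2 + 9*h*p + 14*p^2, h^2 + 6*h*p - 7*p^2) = h + 7*p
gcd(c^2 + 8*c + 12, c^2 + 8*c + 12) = c^2 + 8*c + 12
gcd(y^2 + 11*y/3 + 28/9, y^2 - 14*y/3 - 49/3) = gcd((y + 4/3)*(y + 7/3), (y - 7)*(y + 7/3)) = y + 7/3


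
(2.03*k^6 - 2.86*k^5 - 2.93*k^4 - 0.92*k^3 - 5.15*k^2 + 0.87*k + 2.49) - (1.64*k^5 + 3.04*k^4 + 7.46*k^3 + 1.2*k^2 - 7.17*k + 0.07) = 2.03*k^6 - 4.5*k^5 - 5.97*k^4 - 8.38*k^3 - 6.35*k^2 + 8.04*k + 2.42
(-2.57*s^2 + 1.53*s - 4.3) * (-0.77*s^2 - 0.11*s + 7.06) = 1.9789*s^4 - 0.8954*s^3 - 15.0015*s^2 + 11.2748*s - 30.358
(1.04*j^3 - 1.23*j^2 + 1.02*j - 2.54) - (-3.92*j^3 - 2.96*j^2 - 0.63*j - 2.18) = 4.96*j^3 + 1.73*j^2 + 1.65*j - 0.36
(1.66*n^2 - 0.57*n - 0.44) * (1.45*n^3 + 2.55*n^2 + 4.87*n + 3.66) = 2.407*n^5 + 3.4065*n^4 + 5.9927*n^3 + 2.1777*n^2 - 4.229*n - 1.6104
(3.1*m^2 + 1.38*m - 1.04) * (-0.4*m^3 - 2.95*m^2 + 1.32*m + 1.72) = -1.24*m^5 - 9.697*m^4 + 0.437000000000001*m^3 + 10.2216*m^2 + 1.0008*m - 1.7888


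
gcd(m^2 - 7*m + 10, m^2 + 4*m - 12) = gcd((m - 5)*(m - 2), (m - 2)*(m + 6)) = m - 2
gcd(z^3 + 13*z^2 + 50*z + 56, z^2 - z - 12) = 1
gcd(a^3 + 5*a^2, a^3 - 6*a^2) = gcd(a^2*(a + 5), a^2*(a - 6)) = a^2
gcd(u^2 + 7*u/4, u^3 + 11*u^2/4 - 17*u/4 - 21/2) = u + 7/4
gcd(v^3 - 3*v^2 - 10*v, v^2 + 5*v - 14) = 1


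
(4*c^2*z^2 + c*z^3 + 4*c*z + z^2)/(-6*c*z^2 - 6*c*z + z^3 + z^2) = (4*c^2*z + c*z^2 + 4*c + z)/(-6*c*z - 6*c + z^2 + z)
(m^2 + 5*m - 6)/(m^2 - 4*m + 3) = (m + 6)/(m - 3)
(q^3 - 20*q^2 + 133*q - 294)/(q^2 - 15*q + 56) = (q^2 - 13*q + 42)/(q - 8)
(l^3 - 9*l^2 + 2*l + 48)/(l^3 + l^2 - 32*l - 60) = (l^2 - 11*l + 24)/(l^2 - l - 30)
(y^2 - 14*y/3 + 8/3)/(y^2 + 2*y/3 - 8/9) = 3*(y - 4)/(3*y + 4)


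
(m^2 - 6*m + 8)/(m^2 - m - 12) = (m - 2)/(m + 3)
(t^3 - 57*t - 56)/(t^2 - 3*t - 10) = (-t^3 + 57*t + 56)/(-t^2 + 3*t + 10)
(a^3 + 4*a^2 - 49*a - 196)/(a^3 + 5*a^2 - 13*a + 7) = (a^2 - 3*a - 28)/(a^2 - 2*a + 1)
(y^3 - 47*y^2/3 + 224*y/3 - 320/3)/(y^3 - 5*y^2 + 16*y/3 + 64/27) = 9*(y^2 - 13*y + 40)/(9*y^2 - 21*y - 8)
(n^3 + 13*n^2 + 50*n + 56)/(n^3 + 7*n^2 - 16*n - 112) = (n + 2)/(n - 4)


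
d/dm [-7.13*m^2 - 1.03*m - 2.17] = -14.26*m - 1.03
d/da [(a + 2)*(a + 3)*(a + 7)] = 3*a^2 + 24*a + 41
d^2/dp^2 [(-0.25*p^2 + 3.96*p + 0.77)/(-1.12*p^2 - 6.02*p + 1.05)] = (-13.306048*p^3 - 4.031328*p^2 - 59.0916480000001*p - 107.132326)/(1.404928*p^6 + 22.654464*p^5 + 117.816384*p^4 + 175.690088*p^3 - 110.45286*p^2 + 19.91115*p - 1.157625)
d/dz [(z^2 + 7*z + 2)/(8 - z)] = (-z^2 + 16*z + 58)/(z^2 - 16*z + 64)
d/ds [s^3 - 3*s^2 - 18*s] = 3*s^2 - 6*s - 18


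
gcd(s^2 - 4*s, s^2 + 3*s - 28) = s - 4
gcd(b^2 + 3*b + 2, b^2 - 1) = b + 1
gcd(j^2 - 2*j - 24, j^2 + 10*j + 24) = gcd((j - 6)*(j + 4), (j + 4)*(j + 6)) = j + 4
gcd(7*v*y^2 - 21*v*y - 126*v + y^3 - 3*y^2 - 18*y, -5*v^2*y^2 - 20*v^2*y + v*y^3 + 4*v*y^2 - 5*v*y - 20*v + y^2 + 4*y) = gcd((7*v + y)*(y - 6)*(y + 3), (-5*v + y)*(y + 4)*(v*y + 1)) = 1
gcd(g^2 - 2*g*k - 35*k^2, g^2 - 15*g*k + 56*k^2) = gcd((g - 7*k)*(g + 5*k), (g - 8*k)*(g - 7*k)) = g - 7*k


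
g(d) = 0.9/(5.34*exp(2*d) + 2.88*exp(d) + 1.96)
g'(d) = 0.9*(-10.68*exp(2*d) - 2.88*exp(d))/(5.34*exp(2*d) + 2.88*exp(d) + 1.96)^2 = (-9.612*exp(d) - 2.592)*exp(d)/(5.34*exp(2*d) + 2.88*exp(d) + 1.96)^2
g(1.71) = 0.00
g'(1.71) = -0.01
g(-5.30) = 0.46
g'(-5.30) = -0.00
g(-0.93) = 0.23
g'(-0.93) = -0.16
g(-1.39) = 0.30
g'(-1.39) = -0.14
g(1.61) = 0.01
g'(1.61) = -0.01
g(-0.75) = 0.20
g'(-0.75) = -0.17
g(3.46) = 0.00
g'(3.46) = -0.00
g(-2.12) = 0.38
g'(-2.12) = -0.08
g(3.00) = 0.00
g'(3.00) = 0.00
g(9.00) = 0.00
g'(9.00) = 0.00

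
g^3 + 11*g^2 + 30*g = g*(g + 5)*(g + 6)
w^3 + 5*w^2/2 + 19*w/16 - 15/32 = (w - 1/4)*(w + 5/4)*(w + 3/2)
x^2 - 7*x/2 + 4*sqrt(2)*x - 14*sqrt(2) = (x - 7/2)*(x + 4*sqrt(2))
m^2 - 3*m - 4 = (m - 4)*(m + 1)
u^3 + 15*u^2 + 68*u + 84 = (u + 2)*(u + 6)*(u + 7)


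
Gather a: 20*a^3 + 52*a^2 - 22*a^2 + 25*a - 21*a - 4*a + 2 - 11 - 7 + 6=20*a^3 + 30*a^2 - 10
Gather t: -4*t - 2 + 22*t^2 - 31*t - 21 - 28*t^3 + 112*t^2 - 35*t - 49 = -28*t^3 + 134*t^2 - 70*t - 72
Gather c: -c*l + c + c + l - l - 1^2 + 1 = c*(2 - l)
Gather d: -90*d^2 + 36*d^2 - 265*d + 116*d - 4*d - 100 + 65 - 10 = -54*d^2 - 153*d - 45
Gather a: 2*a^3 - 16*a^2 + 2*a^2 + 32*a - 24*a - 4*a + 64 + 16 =2*a^3 - 14*a^2 + 4*a + 80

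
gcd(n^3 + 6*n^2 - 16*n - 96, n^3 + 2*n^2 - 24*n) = n^2 + 2*n - 24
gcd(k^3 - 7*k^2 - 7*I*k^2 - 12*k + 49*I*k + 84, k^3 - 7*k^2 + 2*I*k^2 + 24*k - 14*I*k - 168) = k^2 + k*(-7 - 4*I) + 28*I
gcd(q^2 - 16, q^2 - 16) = q^2 - 16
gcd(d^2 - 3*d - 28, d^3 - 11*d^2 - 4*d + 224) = d^2 - 3*d - 28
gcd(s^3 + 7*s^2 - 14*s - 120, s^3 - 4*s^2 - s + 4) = s - 4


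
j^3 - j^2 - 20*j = j*(j - 5)*(j + 4)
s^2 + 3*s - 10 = (s - 2)*(s + 5)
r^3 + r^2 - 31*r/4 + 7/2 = (r - 2)*(r - 1/2)*(r + 7/2)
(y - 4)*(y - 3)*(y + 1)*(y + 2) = y^4 - 4*y^3 - 7*y^2 + 22*y + 24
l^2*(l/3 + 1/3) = l^3/3 + l^2/3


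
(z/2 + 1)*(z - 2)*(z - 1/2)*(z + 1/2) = z^4/2 - 17*z^2/8 + 1/2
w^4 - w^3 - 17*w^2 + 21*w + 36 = (w - 3)^2*(w + 1)*(w + 4)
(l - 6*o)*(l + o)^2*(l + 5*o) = l^4 + l^3*o - 31*l^2*o^2 - 61*l*o^3 - 30*o^4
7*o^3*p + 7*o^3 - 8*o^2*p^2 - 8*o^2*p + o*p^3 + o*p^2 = (-7*o + p)*(-o + p)*(o*p + o)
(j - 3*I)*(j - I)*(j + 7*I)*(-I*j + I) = -I*j^4 + 3*j^3 + I*j^3 - 3*j^2 - 25*I*j^2 - 21*j + 25*I*j + 21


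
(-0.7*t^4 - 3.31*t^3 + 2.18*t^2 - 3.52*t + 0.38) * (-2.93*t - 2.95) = 2.051*t^5 + 11.7633*t^4 + 3.3771*t^3 + 3.8826*t^2 + 9.2706*t - 1.121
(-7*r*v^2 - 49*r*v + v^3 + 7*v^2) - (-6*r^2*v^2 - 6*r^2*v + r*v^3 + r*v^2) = 6*r^2*v^2 + 6*r^2*v - r*v^3 - 8*r*v^2 - 49*r*v + v^3 + 7*v^2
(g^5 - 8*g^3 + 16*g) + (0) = g^5 - 8*g^3 + 16*g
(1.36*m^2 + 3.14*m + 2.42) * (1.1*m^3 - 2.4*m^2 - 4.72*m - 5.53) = 1.496*m^5 + 0.19*m^4 - 11.2932*m^3 - 28.1496*m^2 - 28.7866*m - 13.3826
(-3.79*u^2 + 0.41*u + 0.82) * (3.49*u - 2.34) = -13.2271*u^3 + 10.2995*u^2 + 1.9024*u - 1.9188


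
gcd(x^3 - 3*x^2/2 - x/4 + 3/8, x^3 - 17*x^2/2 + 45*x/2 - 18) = x - 3/2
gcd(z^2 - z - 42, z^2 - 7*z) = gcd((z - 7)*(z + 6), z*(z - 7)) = z - 7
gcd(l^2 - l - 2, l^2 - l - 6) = 1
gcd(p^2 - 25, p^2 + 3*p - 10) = p + 5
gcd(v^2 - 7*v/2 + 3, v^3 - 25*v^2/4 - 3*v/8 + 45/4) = v - 3/2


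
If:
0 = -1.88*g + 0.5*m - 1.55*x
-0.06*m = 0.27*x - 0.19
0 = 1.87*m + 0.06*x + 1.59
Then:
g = -0.98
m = -0.88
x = 0.90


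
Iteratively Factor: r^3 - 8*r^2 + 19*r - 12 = (r - 3)*(r^2 - 5*r + 4) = (r - 4)*(r - 3)*(r - 1)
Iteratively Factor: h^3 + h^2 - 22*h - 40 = (h - 5)*(h^2 + 6*h + 8) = (h - 5)*(h + 4)*(h + 2)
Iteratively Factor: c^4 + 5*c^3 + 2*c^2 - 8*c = (c - 1)*(c^3 + 6*c^2 + 8*c) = (c - 1)*(c + 4)*(c^2 + 2*c) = (c - 1)*(c + 2)*(c + 4)*(c)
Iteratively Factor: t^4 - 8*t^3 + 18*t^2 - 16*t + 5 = (t - 1)*(t^3 - 7*t^2 + 11*t - 5) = (t - 5)*(t - 1)*(t^2 - 2*t + 1) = (t - 5)*(t - 1)^2*(t - 1)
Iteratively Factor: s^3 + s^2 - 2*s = (s)*(s^2 + s - 2) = s*(s + 2)*(s - 1)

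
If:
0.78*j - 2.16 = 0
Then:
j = 2.77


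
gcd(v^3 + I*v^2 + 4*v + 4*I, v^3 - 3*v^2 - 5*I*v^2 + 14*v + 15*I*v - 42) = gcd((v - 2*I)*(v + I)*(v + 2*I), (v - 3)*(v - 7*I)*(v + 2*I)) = v + 2*I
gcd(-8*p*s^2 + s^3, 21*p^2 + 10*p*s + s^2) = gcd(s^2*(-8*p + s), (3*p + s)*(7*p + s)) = 1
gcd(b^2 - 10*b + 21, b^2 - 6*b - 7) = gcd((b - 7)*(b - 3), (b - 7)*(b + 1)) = b - 7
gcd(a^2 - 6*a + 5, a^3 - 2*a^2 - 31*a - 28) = 1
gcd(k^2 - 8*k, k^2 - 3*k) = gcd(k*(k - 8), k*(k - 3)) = k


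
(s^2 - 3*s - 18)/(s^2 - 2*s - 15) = (s - 6)/(s - 5)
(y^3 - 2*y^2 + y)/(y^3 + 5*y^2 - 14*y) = (y^2 - 2*y + 1)/(y^2 + 5*y - 14)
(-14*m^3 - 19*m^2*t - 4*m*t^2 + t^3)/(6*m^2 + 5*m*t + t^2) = (-7*m^2 - 6*m*t + t^2)/(3*m + t)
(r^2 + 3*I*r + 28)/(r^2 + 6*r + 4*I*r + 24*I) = (r^2 + 3*I*r + 28)/(r^2 + r*(6 + 4*I) + 24*I)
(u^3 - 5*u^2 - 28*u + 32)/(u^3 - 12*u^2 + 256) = (u - 1)/(u - 8)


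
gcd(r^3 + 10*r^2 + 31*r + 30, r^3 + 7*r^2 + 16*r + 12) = r^2 + 5*r + 6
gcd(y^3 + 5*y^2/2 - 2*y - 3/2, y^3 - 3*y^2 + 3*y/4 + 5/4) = y^2 - y/2 - 1/2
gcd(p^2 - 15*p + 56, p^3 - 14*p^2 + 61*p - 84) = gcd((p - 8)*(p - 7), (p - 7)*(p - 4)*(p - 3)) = p - 7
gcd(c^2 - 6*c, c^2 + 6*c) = c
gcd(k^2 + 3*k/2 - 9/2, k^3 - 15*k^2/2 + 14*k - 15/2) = k - 3/2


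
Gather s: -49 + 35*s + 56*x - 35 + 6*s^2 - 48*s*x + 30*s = 6*s^2 + s*(65 - 48*x) + 56*x - 84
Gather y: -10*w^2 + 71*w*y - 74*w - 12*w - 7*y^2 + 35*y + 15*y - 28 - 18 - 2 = -10*w^2 - 86*w - 7*y^2 + y*(71*w + 50) - 48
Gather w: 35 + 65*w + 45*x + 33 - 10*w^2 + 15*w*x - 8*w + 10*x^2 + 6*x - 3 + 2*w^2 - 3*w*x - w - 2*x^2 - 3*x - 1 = -8*w^2 + w*(12*x + 56) + 8*x^2 + 48*x + 64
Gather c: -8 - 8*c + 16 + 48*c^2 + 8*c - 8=48*c^2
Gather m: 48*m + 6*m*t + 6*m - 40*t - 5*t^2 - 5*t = m*(6*t + 54) - 5*t^2 - 45*t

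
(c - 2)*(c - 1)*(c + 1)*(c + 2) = c^4 - 5*c^2 + 4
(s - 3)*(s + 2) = s^2 - s - 6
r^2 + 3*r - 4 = (r - 1)*(r + 4)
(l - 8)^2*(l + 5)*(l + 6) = l^4 - 5*l^3 - 82*l^2 + 224*l + 1920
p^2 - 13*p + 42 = (p - 7)*(p - 6)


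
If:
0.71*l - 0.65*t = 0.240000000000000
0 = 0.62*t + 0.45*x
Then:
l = 0.338028169014085 - 0.664470695138573*x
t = -0.725806451612903*x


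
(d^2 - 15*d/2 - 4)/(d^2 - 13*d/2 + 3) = (2*d^2 - 15*d - 8)/(2*d^2 - 13*d + 6)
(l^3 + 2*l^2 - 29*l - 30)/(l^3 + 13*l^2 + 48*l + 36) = (l - 5)/(l + 6)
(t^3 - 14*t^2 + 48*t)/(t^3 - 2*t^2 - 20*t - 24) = t*(t - 8)/(t^2 + 4*t + 4)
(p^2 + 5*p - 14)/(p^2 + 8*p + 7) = (p - 2)/(p + 1)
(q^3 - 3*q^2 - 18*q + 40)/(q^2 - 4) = (q^2 - q - 20)/(q + 2)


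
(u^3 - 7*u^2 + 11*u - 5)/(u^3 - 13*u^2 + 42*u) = (u^3 - 7*u^2 + 11*u - 5)/(u*(u^2 - 13*u + 42))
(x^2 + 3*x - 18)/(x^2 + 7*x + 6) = (x - 3)/(x + 1)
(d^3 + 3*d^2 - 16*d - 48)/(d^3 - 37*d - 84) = (d - 4)/(d - 7)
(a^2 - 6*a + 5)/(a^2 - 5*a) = (a - 1)/a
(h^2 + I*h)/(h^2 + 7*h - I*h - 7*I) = h*(h + I)/(h^2 + h*(7 - I) - 7*I)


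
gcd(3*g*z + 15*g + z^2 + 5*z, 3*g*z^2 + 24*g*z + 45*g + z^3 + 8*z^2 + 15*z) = 3*g*z + 15*g + z^2 + 5*z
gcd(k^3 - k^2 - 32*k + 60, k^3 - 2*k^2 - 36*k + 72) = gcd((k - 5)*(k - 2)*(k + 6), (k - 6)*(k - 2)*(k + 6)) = k^2 + 4*k - 12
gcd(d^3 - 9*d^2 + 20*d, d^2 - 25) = d - 5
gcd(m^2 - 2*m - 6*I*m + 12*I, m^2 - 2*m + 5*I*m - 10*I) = m - 2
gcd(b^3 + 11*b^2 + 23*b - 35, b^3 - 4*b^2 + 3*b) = b - 1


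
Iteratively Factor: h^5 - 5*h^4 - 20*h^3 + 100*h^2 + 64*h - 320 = (h + 4)*(h^4 - 9*h^3 + 16*h^2 + 36*h - 80) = (h - 2)*(h + 4)*(h^3 - 7*h^2 + 2*h + 40) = (h - 2)*(h + 2)*(h + 4)*(h^2 - 9*h + 20) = (h - 4)*(h - 2)*(h + 2)*(h + 4)*(h - 5)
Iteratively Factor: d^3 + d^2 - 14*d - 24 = (d + 3)*(d^2 - 2*d - 8) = (d - 4)*(d + 3)*(d + 2)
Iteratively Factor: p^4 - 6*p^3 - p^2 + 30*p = (p - 3)*(p^3 - 3*p^2 - 10*p) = p*(p - 3)*(p^2 - 3*p - 10) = p*(p - 5)*(p - 3)*(p + 2)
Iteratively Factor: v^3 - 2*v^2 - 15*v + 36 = (v - 3)*(v^2 + v - 12) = (v - 3)^2*(v + 4)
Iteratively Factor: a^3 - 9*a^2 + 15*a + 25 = (a - 5)*(a^2 - 4*a - 5) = (a - 5)^2*(a + 1)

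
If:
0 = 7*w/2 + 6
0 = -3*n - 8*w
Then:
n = 32/7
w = -12/7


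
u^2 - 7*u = u*(u - 7)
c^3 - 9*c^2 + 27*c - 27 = (c - 3)^3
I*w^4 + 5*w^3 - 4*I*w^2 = w^2*(w - 4*I)*(I*w + 1)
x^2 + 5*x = x*(x + 5)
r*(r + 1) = r^2 + r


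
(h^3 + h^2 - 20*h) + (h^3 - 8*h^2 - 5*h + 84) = 2*h^3 - 7*h^2 - 25*h + 84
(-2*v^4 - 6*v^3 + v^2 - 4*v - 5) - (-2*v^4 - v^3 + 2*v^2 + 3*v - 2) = -5*v^3 - v^2 - 7*v - 3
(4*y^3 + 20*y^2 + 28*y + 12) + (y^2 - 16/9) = 4*y^3 + 21*y^2 + 28*y + 92/9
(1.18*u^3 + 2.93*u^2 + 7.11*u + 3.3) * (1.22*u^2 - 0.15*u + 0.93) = 1.4396*u^5 + 3.3976*u^4 + 9.3321*u^3 + 5.6844*u^2 + 6.1173*u + 3.069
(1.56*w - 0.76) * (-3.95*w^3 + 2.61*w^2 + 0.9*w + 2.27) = -6.162*w^4 + 7.0736*w^3 - 0.5796*w^2 + 2.8572*w - 1.7252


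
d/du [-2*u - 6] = -2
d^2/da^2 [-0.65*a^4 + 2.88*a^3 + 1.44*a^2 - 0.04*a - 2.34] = -7.8*a^2 + 17.28*a + 2.88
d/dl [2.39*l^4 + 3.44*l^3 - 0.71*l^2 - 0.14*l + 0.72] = 9.56*l^3 + 10.32*l^2 - 1.42*l - 0.14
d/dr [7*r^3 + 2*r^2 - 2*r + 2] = 21*r^2 + 4*r - 2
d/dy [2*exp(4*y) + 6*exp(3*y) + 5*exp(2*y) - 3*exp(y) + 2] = (8*exp(3*y) + 18*exp(2*y) + 10*exp(y) - 3)*exp(y)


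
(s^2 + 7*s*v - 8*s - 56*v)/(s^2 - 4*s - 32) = (s + 7*v)/(s + 4)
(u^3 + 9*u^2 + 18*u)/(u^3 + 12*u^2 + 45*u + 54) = u/(u + 3)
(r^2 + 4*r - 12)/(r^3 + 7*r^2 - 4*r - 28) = (r + 6)/(r^2 + 9*r + 14)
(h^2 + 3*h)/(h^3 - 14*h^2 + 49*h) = (h + 3)/(h^2 - 14*h + 49)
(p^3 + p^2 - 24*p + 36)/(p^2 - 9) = (p^2 + 4*p - 12)/(p + 3)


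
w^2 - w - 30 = (w - 6)*(w + 5)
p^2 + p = p*(p + 1)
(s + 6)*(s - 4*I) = s^2 + 6*s - 4*I*s - 24*I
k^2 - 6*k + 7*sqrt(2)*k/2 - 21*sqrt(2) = (k - 6)*(k + 7*sqrt(2)/2)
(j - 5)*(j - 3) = j^2 - 8*j + 15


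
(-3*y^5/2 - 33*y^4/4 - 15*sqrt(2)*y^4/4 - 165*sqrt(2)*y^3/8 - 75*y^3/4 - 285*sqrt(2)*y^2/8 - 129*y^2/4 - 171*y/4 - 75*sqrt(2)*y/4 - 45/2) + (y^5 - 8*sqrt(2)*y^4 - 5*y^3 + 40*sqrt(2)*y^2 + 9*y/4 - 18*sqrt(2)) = -y^5/2 - 47*sqrt(2)*y^4/4 - 33*y^4/4 - 165*sqrt(2)*y^3/8 - 95*y^3/4 - 129*y^2/4 + 35*sqrt(2)*y^2/8 - 81*y/2 - 75*sqrt(2)*y/4 - 18*sqrt(2) - 45/2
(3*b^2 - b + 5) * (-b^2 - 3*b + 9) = -3*b^4 - 8*b^3 + 25*b^2 - 24*b + 45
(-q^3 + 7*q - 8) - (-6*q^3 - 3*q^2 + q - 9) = 5*q^3 + 3*q^2 + 6*q + 1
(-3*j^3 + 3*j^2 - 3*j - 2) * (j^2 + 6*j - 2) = -3*j^5 - 15*j^4 + 21*j^3 - 26*j^2 - 6*j + 4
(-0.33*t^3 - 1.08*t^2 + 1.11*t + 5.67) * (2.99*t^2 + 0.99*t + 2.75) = -0.9867*t^5 - 3.5559*t^4 + 1.3422*t^3 + 15.0822*t^2 + 8.6658*t + 15.5925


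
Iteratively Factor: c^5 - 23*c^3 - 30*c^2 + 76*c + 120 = (c + 2)*(c^4 - 2*c^3 - 19*c^2 + 8*c + 60) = (c - 5)*(c + 2)*(c^3 + 3*c^2 - 4*c - 12) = (c - 5)*(c + 2)^2*(c^2 + c - 6) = (c - 5)*(c - 2)*(c + 2)^2*(c + 3)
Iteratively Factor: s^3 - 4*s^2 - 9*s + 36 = (s - 4)*(s^2 - 9) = (s - 4)*(s - 3)*(s + 3)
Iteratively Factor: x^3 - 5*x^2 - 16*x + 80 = (x + 4)*(x^2 - 9*x + 20) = (x - 5)*(x + 4)*(x - 4)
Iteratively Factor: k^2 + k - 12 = (k + 4)*(k - 3)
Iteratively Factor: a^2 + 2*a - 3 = (a + 3)*(a - 1)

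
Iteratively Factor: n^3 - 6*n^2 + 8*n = (n)*(n^2 - 6*n + 8) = n*(n - 4)*(n - 2)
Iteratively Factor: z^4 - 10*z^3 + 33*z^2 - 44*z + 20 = (z - 2)*(z^3 - 8*z^2 + 17*z - 10) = (z - 2)^2*(z^2 - 6*z + 5) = (z - 2)^2*(z - 1)*(z - 5)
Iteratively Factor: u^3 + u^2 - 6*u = (u + 3)*(u^2 - 2*u) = u*(u + 3)*(u - 2)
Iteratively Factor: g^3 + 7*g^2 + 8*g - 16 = (g + 4)*(g^2 + 3*g - 4) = (g + 4)^2*(g - 1)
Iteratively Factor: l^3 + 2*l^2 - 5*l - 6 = (l + 3)*(l^2 - l - 2) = (l + 1)*(l + 3)*(l - 2)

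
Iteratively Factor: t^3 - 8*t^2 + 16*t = (t - 4)*(t^2 - 4*t) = (t - 4)^2*(t)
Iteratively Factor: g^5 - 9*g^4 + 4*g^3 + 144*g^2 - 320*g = (g)*(g^4 - 9*g^3 + 4*g^2 + 144*g - 320) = g*(g - 5)*(g^3 - 4*g^2 - 16*g + 64) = g*(g - 5)*(g - 4)*(g^2 - 16) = g*(g - 5)*(g - 4)*(g + 4)*(g - 4)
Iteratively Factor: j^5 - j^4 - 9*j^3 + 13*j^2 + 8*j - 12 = (j - 1)*(j^4 - 9*j^2 + 4*j + 12) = (j - 2)*(j - 1)*(j^3 + 2*j^2 - 5*j - 6) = (j - 2)*(j - 1)*(j + 3)*(j^2 - j - 2) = (j - 2)^2*(j - 1)*(j + 3)*(j + 1)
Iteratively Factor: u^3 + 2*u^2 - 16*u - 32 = (u + 2)*(u^2 - 16) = (u + 2)*(u + 4)*(u - 4)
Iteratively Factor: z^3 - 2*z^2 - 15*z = (z + 3)*(z^2 - 5*z) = z*(z + 3)*(z - 5)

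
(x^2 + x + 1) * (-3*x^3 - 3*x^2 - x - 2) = -3*x^5 - 6*x^4 - 7*x^3 - 6*x^2 - 3*x - 2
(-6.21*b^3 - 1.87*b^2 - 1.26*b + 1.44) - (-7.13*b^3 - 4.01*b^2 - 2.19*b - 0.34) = 0.92*b^3 + 2.14*b^2 + 0.93*b + 1.78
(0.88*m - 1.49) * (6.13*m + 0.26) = 5.3944*m^2 - 8.9049*m - 0.3874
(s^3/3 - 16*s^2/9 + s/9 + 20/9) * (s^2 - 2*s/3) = s^5/3 - 2*s^4 + 35*s^3/27 + 58*s^2/27 - 40*s/27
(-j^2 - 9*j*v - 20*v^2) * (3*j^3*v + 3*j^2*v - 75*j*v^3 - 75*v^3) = -3*j^5*v - 27*j^4*v^2 - 3*j^4*v + 15*j^3*v^3 - 27*j^3*v^2 + 675*j^2*v^4 + 15*j^2*v^3 + 1500*j*v^5 + 675*j*v^4 + 1500*v^5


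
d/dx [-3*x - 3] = -3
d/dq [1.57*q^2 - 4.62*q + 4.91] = 3.14*q - 4.62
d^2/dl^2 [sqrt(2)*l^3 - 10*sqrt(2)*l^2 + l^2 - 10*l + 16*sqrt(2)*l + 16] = 6*sqrt(2)*l - 20*sqrt(2) + 2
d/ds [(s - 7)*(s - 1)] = 2*s - 8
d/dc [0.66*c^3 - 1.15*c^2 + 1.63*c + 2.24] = 1.98*c^2 - 2.3*c + 1.63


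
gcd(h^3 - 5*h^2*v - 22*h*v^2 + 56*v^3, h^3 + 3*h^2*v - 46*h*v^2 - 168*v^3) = -h^2 + 3*h*v + 28*v^2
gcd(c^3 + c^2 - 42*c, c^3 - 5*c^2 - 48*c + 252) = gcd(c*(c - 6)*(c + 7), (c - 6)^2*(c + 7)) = c^2 + c - 42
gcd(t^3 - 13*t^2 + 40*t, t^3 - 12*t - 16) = 1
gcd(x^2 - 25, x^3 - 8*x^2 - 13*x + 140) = x - 5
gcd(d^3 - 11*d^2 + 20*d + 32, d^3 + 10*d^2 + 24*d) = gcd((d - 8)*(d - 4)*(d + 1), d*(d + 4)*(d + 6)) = 1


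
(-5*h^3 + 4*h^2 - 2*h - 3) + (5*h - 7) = -5*h^3 + 4*h^2 + 3*h - 10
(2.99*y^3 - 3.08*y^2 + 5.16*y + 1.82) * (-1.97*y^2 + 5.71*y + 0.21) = -5.8903*y^5 + 23.1405*y^4 - 27.1241*y^3 + 25.2314*y^2 + 11.4758*y + 0.3822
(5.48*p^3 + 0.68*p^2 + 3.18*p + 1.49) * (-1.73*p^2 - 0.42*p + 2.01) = -9.4804*p^5 - 3.478*p^4 + 5.2278*p^3 - 2.5465*p^2 + 5.766*p + 2.9949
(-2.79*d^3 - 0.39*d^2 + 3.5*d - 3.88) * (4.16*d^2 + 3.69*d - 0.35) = -11.6064*d^5 - 11.9175*d^4 + 14.0974*d^3 - 3.0893*d^2 - 15.5422*d + 1.358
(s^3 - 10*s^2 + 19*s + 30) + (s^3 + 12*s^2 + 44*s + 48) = 2*s^3 + 2*s^2 + 63*s + 78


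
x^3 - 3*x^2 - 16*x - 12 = (x - 6)*(x + 1)*(x + 2)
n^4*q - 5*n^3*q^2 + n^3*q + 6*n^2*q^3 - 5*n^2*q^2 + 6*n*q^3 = n*(n - 3*q)*(n - 2*q)*(n*q + q)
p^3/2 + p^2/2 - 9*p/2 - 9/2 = (p/2 + 1/2)*(p - 3)*(p + 3)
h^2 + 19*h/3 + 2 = (h + 1/3)*(h + 6)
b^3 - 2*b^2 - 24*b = b*(b - 6)*(b + 4)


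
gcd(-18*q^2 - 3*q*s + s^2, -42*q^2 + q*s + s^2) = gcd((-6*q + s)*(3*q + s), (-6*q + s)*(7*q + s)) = 6*q - s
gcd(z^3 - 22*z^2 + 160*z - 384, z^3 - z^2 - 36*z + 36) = z - 6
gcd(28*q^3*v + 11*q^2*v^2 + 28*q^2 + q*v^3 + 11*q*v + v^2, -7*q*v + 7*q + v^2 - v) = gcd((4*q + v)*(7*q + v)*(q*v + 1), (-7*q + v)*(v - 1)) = 1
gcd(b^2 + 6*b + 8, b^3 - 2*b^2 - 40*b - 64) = b^2 + 6*b + 8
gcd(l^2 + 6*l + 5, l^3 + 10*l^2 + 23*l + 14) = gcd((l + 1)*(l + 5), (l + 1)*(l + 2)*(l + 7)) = l + 1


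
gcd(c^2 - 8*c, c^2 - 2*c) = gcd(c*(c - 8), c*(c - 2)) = c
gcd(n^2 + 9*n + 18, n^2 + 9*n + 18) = n^2 + 9*n + 18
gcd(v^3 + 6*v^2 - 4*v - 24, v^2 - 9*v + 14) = v - 2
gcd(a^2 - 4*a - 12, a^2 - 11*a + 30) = a - 6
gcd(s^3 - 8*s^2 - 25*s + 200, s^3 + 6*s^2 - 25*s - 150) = s^2 - 25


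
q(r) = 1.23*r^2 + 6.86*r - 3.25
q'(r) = 2.46*r + 6.86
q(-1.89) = -11.82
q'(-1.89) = 2.21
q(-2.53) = -12.73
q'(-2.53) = 0.64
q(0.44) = 0.01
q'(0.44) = 7.94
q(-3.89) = -11.32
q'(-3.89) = -2.71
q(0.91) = 4.01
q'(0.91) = 9.10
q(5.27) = 67.06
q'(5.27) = 19.82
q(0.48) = 0.33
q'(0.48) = 8.04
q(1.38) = 8.56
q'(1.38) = 10.25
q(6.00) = 82.19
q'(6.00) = 21.62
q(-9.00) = 34.64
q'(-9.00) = -15.28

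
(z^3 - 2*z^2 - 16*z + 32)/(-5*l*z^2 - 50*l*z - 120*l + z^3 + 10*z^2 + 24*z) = (z^2 - 6*z + 8)/(-5*l*z - 30*l + z^2 + 6*z)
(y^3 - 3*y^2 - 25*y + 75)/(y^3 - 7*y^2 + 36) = (y^2 - 25)/(y^2 - 4*y - 12)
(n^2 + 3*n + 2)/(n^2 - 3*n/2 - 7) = 2*(n + 1)/(2*n - 7)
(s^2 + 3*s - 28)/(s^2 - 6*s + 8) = (s + 7)/(s - 2)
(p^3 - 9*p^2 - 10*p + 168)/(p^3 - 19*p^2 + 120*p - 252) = (p + 4)/(p - 6)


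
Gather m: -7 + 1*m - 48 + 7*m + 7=8*m - 48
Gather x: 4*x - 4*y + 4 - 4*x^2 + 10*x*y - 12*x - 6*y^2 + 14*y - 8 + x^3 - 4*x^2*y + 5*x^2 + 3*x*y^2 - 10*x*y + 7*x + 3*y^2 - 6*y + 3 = x^3 + x^2*(1 - 4*y) + x*(3*y^2 - 1) - 3*y^2 + 4*y - 1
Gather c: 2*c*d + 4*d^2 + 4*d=2*c*d + 4*d^2 + 4*d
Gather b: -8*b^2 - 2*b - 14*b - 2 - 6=-8*b^2 - 16*b - 8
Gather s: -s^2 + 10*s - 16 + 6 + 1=-s^2 + 10*s - 9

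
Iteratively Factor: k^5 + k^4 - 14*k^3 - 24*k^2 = (k + 2)*(k^4 - k^3 - 12*k^2) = (k + 2)*(k + 3)*(k^3 - 4*k^2) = (k - 4)*(k + 2)*(k + 3)*(k^2) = k*(k - 4)*(k + 2)*(k + 3)*(k)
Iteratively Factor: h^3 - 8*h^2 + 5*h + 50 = (h - 5)*(h^2 - 3*h - 10) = (h - 5)^2*(h + 2)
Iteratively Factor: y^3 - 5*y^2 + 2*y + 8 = (y - 2)*(y^2 - 3*y - 4) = (y - 2)*(y + 1)*(y - 4)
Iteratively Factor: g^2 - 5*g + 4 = (g - 1)*(g - 4)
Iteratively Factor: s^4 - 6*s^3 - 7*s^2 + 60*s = (s - 4)*(s^3 - 2*s^2 - 15*s) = (s - 5)*(s - 4)*(s^2 + 3*s) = (s - 5)*(s - 4)*(s + 3)*(s)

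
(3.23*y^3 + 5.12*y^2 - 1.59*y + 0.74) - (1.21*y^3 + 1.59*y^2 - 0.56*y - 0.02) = 2.02*y^3 + 3.53*y^2 - 1.03*y + 0.76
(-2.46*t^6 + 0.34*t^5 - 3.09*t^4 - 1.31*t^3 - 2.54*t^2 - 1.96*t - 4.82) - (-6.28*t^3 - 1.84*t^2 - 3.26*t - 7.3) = -2.46*t^6 + 0.34*t^5 - 3.09*t^4 + 4.97*t^3 - 0.7*t^2 + 1.3*t + 2.48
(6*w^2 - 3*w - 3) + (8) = 6*w^2 - 3*w + 5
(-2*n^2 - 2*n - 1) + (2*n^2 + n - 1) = -n - 2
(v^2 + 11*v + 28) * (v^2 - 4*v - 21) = v^4 + 7*v^3 - 37*v^2 - 343*v - 588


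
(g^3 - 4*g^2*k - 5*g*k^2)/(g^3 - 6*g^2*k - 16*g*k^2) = (-g^2 + 4*g*k + 5*k^2)/(-g^2 + 6*g*k + 16*k^2)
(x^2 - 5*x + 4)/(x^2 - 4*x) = (x - 1)/x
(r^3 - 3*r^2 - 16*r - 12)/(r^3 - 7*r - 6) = (r - 6)/(r - 3)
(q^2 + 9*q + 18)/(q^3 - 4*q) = (q^2 + 9*q + 18)/(q*(q^2 - 4))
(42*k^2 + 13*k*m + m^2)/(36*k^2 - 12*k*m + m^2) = (42*k^2 + 13*k*m + m^2)/(36*k^2 - 12*k*m + m^2)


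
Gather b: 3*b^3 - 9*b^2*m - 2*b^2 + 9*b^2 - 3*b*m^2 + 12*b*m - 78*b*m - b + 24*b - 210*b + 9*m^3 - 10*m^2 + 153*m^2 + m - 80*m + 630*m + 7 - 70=3*b^3 + b^2*(7 - 9*m) + b*(-3*m^2 - 66*m - 187) + 9*m^3 + 143*m^2 + 551*m - 63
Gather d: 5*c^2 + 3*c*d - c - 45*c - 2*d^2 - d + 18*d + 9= 5*c^2 - 46*c - 2*d^2 + d*(3*c + 17) + 9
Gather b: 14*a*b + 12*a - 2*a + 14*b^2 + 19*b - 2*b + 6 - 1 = 10*a + 14*b^2 + b*(14*a + 17) + 5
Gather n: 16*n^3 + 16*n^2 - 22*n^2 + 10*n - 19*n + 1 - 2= 16*n^3 - 6*n^2 - 9*n - 1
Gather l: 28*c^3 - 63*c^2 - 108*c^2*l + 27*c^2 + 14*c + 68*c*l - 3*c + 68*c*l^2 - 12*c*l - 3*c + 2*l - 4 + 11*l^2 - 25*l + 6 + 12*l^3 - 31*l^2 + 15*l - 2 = 28*c^3 - 36*c^2 + 8*c + 12*l^3 + l^2*(68*c - 20) + l*(-108*c^2 + 56*c - 8)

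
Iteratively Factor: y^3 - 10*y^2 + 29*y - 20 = (y - 5)*(y^2 - 5*y + 4) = (y - 5)*(y - 4)*(y - 1)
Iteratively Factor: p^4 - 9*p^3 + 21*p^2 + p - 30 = (p + 1)*(p^3 - 10*p^2 + 31*p - 30) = (p - 2)*(p + 1)*(p^2 - 8*p + 15) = (p - 5)*(p - 2)*(p + 1)*(p - 3)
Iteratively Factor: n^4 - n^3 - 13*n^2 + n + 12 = (n + 3)*(n^3 - 4*n^2 - n + 4) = (n + 1)*(n + 3)*(n^2 - 5*n + 4) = (n - 4)*(n + 1)*(n + 3)*(n - 1)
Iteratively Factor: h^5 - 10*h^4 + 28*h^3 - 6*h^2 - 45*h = (h - 3)*(h^4 - 7*h^3 + 7*h^2 + 15*h) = (h - 3)*(h + 1)*(h^3 - 8*h^2 + 15*h) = (h - 5)*(h - 3)*(h + 1)*(h^2 - 3*h) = h*(h - 5)*(h - 3)*(h + 1)*(h - 3)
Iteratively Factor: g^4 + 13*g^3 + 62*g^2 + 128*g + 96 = (g + 2)*(g^3 + 11*g^2 + 40*g + 48) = (g + 2)*(g + 3)*(g^2 + 8*g + 16) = (g + 2)*(g + 3)*(g + 4)*(g + 4)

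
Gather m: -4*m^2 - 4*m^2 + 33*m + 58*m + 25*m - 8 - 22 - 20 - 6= -8*m^2 + 116*m - 56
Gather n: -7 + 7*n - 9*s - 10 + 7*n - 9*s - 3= 14*n - 18*s - 20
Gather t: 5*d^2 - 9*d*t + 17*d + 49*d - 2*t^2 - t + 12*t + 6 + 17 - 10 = 5*d^2 + 66*d - 2*t^2 + t*(11 - 9*d) + 13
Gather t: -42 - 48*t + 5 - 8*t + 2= -56*t - 35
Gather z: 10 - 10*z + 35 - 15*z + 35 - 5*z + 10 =90 - 30*z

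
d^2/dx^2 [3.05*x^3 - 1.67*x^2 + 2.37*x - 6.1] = 18.3*x - 3.34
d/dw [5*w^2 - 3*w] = 10*w - 3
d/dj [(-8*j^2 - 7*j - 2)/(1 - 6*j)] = (48*j^2 - 16*j - 19)/(36*j^2 - 12*j + 1)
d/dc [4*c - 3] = 4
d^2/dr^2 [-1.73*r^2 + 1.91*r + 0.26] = -3.46000000000000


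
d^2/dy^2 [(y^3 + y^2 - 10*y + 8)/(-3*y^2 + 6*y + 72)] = -40/(3*y^3 - 54*y^2 + 324*y - 648)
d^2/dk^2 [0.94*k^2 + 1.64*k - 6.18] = 1.88000000000000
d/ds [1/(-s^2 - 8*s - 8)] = 2*(s + 4)/(s^2 + 8*s + 8)^2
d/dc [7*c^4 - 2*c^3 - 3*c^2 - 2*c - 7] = 28*c^3 - 6*c^2 - 6*c - 2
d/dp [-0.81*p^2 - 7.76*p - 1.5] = -1.62*p - 7.76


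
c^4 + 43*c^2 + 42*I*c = c*(c - 7*I)*(c + I)*(c + 6*I)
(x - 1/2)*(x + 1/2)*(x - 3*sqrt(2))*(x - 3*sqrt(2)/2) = x^4 - 9*sqrt(2)*x^3/2 + 35*x^2/4 + 9*sqrt(2)*x/8 - 9/4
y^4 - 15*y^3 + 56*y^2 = y^2*(y - 8)*(y - 7)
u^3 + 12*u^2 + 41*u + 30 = (u + 1)*(u + 5)*(u + 6)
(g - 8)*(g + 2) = g^2 - 6*g - 16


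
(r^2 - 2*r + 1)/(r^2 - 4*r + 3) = (r - 1)/(r - 3)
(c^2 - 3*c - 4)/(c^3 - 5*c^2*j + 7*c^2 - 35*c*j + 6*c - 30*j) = (c - 4)/(c^2 - 5*c*j + 6*c - 30*j)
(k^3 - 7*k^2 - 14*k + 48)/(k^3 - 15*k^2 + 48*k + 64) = (k^2 + k - 6)/(k^2 - 7*k - 8)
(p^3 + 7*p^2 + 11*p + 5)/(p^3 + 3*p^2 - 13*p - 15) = (p + 1)/(p - 3)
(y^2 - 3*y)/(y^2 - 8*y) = (y - 3)/(y - 8)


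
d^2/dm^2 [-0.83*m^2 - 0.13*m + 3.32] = -1.66000000000000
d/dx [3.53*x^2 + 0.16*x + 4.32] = 7.06*x + 0.16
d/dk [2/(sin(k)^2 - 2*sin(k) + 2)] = 4*(1 - sin(k))*cos(k)/(sin(k)^2 - 2*sin(k) + 2)^2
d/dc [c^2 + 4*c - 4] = 2*c + 4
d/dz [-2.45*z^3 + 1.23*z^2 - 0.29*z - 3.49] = -7.35*z^2 + 2.46*z - 0.29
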